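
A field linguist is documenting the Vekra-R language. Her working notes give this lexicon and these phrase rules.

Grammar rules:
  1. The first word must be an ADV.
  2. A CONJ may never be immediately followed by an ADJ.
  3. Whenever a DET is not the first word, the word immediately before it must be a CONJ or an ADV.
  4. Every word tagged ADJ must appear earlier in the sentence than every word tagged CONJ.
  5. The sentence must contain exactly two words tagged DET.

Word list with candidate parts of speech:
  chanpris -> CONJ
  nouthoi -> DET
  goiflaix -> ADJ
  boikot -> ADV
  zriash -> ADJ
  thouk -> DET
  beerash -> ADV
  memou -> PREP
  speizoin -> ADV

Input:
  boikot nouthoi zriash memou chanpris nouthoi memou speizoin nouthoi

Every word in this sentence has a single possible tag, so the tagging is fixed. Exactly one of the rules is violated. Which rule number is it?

Fixed tagging: ADV DET ADJ PREP CONJ DET PREP ADV DET.
Checking each rule: R1 holds, R2 holds, R3 holds, R4 holds, R5 violated.
Only rule 5 fails.

5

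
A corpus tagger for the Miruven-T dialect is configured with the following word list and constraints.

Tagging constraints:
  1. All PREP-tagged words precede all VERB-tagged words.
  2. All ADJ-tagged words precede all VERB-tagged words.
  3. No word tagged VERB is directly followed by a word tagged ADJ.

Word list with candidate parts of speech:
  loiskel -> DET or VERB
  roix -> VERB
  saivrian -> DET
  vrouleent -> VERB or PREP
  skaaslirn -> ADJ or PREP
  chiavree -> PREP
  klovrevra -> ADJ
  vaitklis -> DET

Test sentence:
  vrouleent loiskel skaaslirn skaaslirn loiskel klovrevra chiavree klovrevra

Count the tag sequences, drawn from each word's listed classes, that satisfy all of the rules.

4

Candidates per position — 1:vrouleent {VERB,PREP}; 2:loiskel {DET,VERB}; 3:skaaslirn {ADJ,PREP}; 4:skaaslirn {ADJ,PREP}; 5:loiskel {DET,VERB}; 6:klovrevra {ADJ}; 7:chiavree {PREP}; 8:klovrevra {ADJ}.
There are 32 candidate sequences in total.
The sequences that satisfy every rule: PREP DET ADJ ADJ DET ADJ PREP ADJ; PREP DET ADJ PREP DET ADJ PREP ADJ; PREP DET PREP ADJ DET ADJ PREP ADJ; PREP DET PREP PREP DET ADJ PREP ADJ.
Count = 4.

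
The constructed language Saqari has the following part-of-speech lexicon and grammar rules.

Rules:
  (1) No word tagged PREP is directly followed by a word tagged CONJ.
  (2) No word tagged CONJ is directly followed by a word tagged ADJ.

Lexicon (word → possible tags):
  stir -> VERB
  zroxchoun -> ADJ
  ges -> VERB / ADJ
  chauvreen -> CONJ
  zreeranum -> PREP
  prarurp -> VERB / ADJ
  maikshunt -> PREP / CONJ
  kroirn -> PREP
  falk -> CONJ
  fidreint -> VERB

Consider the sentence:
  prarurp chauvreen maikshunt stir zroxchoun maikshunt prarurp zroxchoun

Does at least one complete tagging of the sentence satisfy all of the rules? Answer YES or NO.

Candidates per position — 1:prarurp {VERB,ADJ}; 2:chauvreen {CONJ}; 3:maikshunt {PREP,CONJ}; 4:stir {VERB}; 5:zroxchoun {ADJ}; 6:maikshunt {PREP,CONJ}; 7:prarurp {VERB,ADJ}; 8:zroxchoun {ADJ}.
One satisfying assignment: VERB CONJ PREP VERB ADJ PREP VERB ADJ.
Check: rule 1 satisfied; rule 2 satisfied.

YES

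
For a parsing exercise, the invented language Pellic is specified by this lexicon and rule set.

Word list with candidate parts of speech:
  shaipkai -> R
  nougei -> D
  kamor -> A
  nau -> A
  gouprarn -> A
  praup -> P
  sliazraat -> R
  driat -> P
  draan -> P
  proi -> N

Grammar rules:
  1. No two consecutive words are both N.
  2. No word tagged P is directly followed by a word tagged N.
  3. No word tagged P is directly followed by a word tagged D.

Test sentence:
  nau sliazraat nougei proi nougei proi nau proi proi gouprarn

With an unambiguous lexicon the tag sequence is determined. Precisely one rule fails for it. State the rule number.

1

Fixed tagging: A R D N D N A N N A.
Checking each rule: R1 fail, R2 pass, R3 pass.
Only rule 1 fails.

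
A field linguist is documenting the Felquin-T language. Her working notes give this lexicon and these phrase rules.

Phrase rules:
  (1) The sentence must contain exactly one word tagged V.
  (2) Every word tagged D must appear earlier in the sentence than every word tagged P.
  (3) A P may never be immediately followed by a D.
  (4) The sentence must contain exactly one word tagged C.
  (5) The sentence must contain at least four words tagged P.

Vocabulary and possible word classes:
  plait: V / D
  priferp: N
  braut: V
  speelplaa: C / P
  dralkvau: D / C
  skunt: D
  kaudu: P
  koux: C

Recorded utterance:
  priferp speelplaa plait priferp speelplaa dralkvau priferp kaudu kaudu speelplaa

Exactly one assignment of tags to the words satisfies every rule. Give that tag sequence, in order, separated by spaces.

N P V N P C N P P P

Candidates per position — 1:priferp {N}; 2:speelplaa {C,P}; 3:plait {V,D}; 4:priferp {N}; 5:speelplaa {C,P}; 6:dralkvau {D,C}; 7:priferp {N}; 8:kaudu {P}; 9:kaudu {P}; 10:speelplaa {C,P}.
Position 3: D is ruled out by rule 1; that leaves V.
The remaining ambiguous positions (2, 5, 6, 10) are resolved jointly — only one combination satisfies every rule.
The unique satisfying tagging is: N P V N P C N P P P.
Checking: rule 1 ✓; rule 2 ✓; rule 3 ✓; rule 4 ✓; rule 5 ✓.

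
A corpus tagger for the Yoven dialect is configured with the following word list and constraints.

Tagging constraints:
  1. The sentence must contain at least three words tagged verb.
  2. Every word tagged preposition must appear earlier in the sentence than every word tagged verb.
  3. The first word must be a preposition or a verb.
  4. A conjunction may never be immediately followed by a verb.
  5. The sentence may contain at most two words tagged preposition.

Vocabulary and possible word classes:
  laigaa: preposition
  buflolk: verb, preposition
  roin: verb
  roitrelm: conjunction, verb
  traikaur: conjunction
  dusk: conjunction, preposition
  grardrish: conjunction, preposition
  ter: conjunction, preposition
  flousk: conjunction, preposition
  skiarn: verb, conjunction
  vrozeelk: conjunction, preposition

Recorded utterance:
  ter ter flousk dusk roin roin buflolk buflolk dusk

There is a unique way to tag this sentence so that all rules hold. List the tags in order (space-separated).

Candidates per position — 1:ter {conjunction,preposition}; 2:ter {conjunction,preposition}; 3:flousk {conjunction,preposition}; 4:dusk {conjunction,preposition}; 5:roin {verb}; 6:roin {verb}; 7:buflolk {verb,preposition}; 8:buflolk {verb,preposition}; 9:dusk {conjunction,preposition}.
If word 1 were conjunction, no tagging could satisfy rule 3; so word 1 is preposition.
If word 4 were conjunction, no tagging could satisfy rule 4; so word 4 is preposition.
If word 7 were preposition, no tagging could satisfy rule 2; so word 7 is verb.
If word 8 were preposition, no tagging could satisfy rule 2; so word 8 is verb.
If word 9 were preposition, no tagging could satisfy rule 2; so word 9 is conjunction.
If word 2 were preposition, no tagging could satisfy rule 5; so word 2 is conjunction.
If word 3 were preposition, no tagging could satisfy rule 5; so word 3 is conjunction.
The unique satisfying tagging is: preposition conjunction conjunction preposition verb verb verb verb conjunction.
Checking: rule 1 satisfied; rule 2 satisfied; rule 3 satisfied; rule 4 satisfied; rule 5 satisfied.

preposition conjunction conjunction preposition verb verb verb verb conjunction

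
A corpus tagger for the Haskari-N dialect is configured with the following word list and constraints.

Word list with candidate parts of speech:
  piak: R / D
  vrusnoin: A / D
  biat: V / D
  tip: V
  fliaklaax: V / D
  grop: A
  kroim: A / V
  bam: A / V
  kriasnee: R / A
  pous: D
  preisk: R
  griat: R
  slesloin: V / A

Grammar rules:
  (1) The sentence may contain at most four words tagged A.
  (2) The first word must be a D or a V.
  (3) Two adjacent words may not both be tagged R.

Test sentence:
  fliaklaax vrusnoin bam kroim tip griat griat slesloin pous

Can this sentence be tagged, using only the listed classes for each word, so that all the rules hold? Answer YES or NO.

NO

Candidates per position — 1:fliaklaax {V,D}; 2:vrusnoin {A,D}; 3:bam {A,V}; 4:kroim {A,V}; 5:tip {V}; 6:griat {R}; 7:griat {R}; 8:slesloin {V,A}; 9:pous {D}.
Rule 3 cannot be satisfied by any choice of tags from the lexicon.
So there is no consistent tagging.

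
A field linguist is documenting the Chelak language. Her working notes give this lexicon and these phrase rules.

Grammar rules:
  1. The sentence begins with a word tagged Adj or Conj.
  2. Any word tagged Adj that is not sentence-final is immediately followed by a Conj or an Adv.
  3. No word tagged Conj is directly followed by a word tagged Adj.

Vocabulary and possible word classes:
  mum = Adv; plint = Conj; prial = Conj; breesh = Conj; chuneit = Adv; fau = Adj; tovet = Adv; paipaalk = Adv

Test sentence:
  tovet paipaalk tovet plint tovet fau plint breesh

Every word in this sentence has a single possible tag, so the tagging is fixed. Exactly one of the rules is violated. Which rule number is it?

1

Fixed tagging: Adv Adv Adv Conj Adv Adj Conj Conj.
Checking each rule: R1 fail, R2 pass, R3 pass.
Only rule 1 fails.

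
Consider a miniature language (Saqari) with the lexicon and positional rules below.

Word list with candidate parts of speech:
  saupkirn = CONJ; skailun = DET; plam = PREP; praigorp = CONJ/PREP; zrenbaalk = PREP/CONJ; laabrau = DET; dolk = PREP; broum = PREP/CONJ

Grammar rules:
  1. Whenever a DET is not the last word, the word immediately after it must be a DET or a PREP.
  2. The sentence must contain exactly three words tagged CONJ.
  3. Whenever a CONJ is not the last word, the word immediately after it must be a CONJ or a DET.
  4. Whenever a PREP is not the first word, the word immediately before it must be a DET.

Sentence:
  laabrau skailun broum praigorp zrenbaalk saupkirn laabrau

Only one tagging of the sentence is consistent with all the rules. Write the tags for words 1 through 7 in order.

DET DET PREP CONJ CONJ CONJ DET

Candidates per position — 1:laabrau {DET}; 2:skailun {DET}; 3:broum {PREP,CONJ}; 4:praigorp {CONJ,PREP}; 5:zrenbaalk {PREP,CONJ}; 6:saupkirn {CONJ}; 7:laabrau {DET}.
If word 3 were CONJ, no tagging could satisfy rule 1; so word 3 is PREP.
If word 4 were PREP, no tagging could satisfy rule 2; so word 4 is CONJ.
If word 5 were PREP, no tagging could satisfy rule 2; so word 5 is CONJ.
The unique satisfying tagging is: DET DET PREP CONJ CONJ CONJ DET.
Check: rule 1 satisfied; rule 2 satisfied; rule 3 satisfied; rule 4 satisfied.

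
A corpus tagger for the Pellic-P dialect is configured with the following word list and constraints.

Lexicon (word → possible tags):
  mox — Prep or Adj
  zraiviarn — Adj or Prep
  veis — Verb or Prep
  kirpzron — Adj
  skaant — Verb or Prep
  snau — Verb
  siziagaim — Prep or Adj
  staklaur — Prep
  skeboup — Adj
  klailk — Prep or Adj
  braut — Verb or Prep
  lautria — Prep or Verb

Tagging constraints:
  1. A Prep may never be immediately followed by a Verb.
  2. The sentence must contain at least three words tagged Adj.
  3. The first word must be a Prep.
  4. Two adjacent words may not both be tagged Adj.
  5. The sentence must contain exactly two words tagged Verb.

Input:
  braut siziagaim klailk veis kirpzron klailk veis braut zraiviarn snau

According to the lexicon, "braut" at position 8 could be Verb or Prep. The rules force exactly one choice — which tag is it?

Prep

Candidates per position — 1:braut {Verb,Prep}; 2:siziagaim {Prep,Adj}; 3:klailk {Prep,Adj}; 4:veis {Verb,Prep}; 5:kirpzron {Adj}; 6:klailk {Prep,Adj}; 7:veis {Verb,Prep}; 8:braut {Verb,Prep}; 9:zraiviarn {Adj,Prep}; 10:snau {Verb}.
Word 1 cannot be Verb — rule 3 would then fail for every completion. It is Prep.
Word 6 cannot be Adj — rule 4 would then fail for every completion. It is Prep.
Word 7 cannot be Verb — rule 1 would then fail for every completion. It is Prep.
Word 8 cannot be Verb — rule 1 would then fail for every completion. It is Prep.
Word 9 cannot be Prep — rule 1 would then fail for every completion. It is Adj.
Word 4 cannot be Prep — rule 5 would then fail for every completion. It is Verb.
Word 3 cannot be Prep — rule 1 would then fail for every completion. It is Adj.
Word 2 cannot be Adj — rule 4 would then fail for every completion. It is Prep.
The unique satisfying tagging is: Prep Prep Adj Verb Adj Prep Prep Prep Adj Verb.
Checking: rule 1 ✓; rule 2 ✓; rule 3 ✓; rule 4 ✓; rule 5 ✓.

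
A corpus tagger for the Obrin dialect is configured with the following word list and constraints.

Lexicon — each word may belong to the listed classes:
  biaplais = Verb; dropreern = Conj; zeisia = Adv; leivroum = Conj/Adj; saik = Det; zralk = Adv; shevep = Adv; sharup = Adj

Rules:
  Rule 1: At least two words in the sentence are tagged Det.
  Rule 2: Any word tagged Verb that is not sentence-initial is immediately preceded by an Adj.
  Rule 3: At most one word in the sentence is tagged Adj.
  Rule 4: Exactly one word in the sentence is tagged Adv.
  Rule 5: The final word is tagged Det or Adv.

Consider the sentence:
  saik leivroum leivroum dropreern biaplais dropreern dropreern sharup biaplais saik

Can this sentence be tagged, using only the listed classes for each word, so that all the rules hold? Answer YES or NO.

NO

Candidates per position — 1:saik {Det}; 2:leivroum {Conj,Adj}; 3:leivroum {Conj,Adj}; 4:dropreern {Conj}; 5:biaplais {Verb}; 6:dropreern {Conj}; 7:dropreern {Conj}; 8:sharup {Adj}; 9:biaplais {Verb}; 10:saik {Det}.
Rule 2 cannot be satisfied by any choice of tags from the lexicon.
So there is no consistent tagging.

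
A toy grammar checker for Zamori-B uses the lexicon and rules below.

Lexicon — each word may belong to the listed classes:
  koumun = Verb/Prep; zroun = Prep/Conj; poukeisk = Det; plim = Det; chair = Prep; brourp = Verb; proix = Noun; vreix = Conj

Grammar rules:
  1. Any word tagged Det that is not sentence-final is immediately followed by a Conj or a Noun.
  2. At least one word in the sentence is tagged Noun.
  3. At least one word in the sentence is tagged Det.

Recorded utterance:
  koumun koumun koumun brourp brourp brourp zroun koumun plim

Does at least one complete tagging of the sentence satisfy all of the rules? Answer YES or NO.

NO

Candidates per position — 1:koumun {Verb,Prep}; 2:koumun {Verb,Prep}; 3:koumun {Verb,Prep}; 4:brourp {Verb}; 5:brourp {Verb}; 6:brourp {Verb}; 7:zroun {Prep,Conj}; 8:koumun {Verb,Prep}; 9:plim {Det}.
Rule 2 cannot be satisfied by any choice of tags from the lexicon.
So there is no consistent tagging.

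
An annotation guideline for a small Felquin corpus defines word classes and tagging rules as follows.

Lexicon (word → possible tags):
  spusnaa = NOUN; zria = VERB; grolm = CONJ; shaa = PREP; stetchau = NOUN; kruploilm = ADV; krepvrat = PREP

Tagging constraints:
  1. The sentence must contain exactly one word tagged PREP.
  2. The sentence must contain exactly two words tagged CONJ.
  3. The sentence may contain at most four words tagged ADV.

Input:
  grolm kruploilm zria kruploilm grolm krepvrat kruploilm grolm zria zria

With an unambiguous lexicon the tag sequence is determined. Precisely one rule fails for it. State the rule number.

Fixed tagging: CONJ ADV VERB ADV CONJ PREP ADV CONJ VERB VERB.
Checking each rule: R1 pass, R2 fail, R3 pass.
Only rule 2 fails.

2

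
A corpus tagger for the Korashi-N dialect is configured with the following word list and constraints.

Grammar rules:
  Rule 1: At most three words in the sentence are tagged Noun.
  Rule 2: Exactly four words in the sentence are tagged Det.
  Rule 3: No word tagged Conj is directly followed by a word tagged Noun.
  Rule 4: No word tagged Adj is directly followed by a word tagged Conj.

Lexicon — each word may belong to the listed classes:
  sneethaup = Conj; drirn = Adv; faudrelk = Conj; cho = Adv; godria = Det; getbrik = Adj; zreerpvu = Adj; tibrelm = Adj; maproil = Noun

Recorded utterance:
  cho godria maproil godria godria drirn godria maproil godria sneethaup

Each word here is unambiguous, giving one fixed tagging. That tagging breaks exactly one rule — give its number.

Fixed tagging: Adv Det Noun Det Det Adv Det Noun Det Conj.
Checking each rule: R1 ok, R2 fails, R3 ok, R4 ok.
Only rule 2 fails.

2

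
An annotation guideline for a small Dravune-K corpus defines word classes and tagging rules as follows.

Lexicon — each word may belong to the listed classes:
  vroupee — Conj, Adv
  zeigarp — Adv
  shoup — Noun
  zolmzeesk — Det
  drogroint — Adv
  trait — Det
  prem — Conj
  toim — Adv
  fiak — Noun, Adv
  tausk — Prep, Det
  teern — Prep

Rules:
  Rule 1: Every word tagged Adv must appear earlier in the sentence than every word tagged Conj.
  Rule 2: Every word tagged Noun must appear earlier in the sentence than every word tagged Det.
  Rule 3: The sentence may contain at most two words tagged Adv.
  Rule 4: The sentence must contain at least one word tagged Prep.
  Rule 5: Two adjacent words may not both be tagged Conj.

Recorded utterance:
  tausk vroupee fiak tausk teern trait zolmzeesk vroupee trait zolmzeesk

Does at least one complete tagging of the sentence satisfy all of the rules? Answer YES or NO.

YES

Candidates per position — 1:tausk {Prep,Det}; 2:vroupee {Conj,Adv}; 3:fiak {Noun,Adv}; 4:tausk {Prep,Det}; 5:teern {Prep}; 6:trait {Det}; 7:zolmzeesk {Det}; 8:vroupee {Conj,Adv}; 9:trait {Det}; 10:zolmzeesk {Det}.
One satisfying assignment: Det Adv Adv Prep Prep Det Det Conj Det Det.
Rule-by-rule: rule 1 holds; rule 2 holds; rule 3 holds; rule 4 holds; rule 5 holds.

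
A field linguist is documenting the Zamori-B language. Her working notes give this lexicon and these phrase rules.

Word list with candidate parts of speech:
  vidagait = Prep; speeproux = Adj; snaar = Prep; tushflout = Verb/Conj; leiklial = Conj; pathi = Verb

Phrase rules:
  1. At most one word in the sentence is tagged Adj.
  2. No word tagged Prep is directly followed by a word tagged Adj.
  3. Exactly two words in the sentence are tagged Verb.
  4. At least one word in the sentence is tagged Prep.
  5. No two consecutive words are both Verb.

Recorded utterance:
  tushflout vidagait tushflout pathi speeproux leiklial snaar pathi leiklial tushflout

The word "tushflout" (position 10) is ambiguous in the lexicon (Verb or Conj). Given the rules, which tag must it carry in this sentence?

Conj

Candidates per position — 1:tushflout {Verb,Conj}; 2:vidagait {Prep}; 3:tushflout {Verb,Conj}; 4:pathi {Verb}; 5:speeproux {Adj}; 6:leiklial {Conj}; 7:snaar {Prep}; 8:pathi {Verb}; 9:leiklial {Conj}; 10:tushflout {Verb,Conj}.
Position 1: Verb is ruled out by rule 3; that leaves Conj.
Position 3: Verb is ruled out by rule 3; that leaves Conj.
Position 10: Verb is ruled out by rule 3; that leaves Conj.
The only consistent sequence is: Conj Prep Conj Verb Adj Conj Prep Verb Conj Conj.
Check: rule 1 ✓; rule 2 ✓; rule 3 ✓; rule 4 ✓; rule 5 ✓.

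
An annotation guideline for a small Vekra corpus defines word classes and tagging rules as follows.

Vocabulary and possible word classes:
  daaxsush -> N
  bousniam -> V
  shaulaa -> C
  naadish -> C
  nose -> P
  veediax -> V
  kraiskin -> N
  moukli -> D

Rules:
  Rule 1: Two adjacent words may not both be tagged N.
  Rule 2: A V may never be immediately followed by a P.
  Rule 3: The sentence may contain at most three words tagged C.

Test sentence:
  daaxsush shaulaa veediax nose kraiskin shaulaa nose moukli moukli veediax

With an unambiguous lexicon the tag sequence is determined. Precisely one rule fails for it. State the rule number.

2

Fixed tagging: N C V P N C P D D V.
Checking each rule: R1 ok, R2 fails, R3 ok.
Only rule 2 fails.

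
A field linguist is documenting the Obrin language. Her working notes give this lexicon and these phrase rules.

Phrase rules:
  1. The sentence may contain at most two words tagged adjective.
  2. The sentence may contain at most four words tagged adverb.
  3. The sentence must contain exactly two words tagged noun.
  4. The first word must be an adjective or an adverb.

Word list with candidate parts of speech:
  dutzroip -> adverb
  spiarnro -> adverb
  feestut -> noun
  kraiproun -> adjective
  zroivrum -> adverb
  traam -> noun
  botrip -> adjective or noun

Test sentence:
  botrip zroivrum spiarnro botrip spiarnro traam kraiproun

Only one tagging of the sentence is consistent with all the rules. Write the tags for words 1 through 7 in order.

adjective adverb adverb noun adverb noun adjective

Candidates per position — 1:botrip {adjective,noun}; 2:zroivrum {adverb}; 3:spiarnro {adverb}; 4:botrip {adjective,noun}; 5:spiarnro {adverb}; 6:traam {noun}; 7:kraiproun {adjective}.
At position 1, choosing noun makes rule 4 impossible to satisfy; hence adjective.
At position 4, choosing adjective makes rule 1 impossible to satisfy; hence noun.
That leaves exactly one tagging: adjective adverb adverb noun adverb noun adjective.
Verifying each rule — rule 1 ok; rule 2 ok; rule 3 ok; rule 4 ok.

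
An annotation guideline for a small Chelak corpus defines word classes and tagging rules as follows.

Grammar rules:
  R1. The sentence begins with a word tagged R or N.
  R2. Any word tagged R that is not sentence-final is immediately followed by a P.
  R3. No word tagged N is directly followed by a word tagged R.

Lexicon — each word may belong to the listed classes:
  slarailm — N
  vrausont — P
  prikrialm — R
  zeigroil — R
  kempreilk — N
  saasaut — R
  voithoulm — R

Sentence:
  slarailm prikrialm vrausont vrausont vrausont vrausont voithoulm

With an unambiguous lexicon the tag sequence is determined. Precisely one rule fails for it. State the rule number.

Fixed tagging: N R P P P P R.
Applying the rules: R1 ok, R2 ok, R3 fails.
Only rule 3 fails.

3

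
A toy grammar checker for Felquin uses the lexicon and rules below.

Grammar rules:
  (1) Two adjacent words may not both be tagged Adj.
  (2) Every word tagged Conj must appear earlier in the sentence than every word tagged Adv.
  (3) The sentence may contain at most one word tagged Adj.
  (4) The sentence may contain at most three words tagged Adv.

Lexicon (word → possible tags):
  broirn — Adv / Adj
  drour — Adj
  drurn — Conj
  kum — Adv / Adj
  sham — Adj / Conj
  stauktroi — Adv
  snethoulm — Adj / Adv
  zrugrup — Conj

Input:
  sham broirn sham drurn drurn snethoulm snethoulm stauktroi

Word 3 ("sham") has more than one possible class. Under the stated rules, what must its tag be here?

Candidates per position — 1:sham {Adj,Conj}; 2:broirn {Adv,Adj}; 3:sham {Adj,Conj}; 4:drurn {Conj}; 5:drurn {Conj}; 6:snethoulm {Adj,Adv}; 7:snethoulm {Adj,Adv}; 8:stauktroi {Adv}.
At position 2, choosing Adv makes rule 2 impossible to satisfy; hence Adj.
At position 3, choosing Adj makes rule 1 impossible to satisfy; hence Conj.
At position 6, choosing Adj makes rule 3 impossible to satisfy; hence Adv.
At position 7, choosing Adj makes rule 3 impossible to satisfy; hence Adv.
At position 1, choosing Adj makes rule 1 impossible to satisfy; hence Conj.
The only consistent sequence is: Conj Adj Conj Conj Conj Adv Adv Adv.
Rule-by-rule: rule 1 satisfied; rule 2 satisfied; rule 3 satisfied; rule 4 satisfied.

Conj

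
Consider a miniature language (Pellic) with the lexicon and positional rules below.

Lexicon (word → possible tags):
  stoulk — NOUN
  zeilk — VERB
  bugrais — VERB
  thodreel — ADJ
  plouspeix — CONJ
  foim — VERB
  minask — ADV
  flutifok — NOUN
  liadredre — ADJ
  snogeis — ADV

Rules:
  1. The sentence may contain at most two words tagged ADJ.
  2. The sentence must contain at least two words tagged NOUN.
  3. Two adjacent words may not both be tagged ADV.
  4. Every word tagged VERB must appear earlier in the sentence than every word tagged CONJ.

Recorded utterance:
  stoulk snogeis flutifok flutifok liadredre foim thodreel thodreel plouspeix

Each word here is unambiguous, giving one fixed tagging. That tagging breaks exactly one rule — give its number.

1

Fixed tagging: NOUN ADV NOUN NOUN ADJ VERB ADJ ADJ CONJ.
Rule check: R1 violated, R2 holds, R3 holds, R4 holds.
Only rule 1 fails.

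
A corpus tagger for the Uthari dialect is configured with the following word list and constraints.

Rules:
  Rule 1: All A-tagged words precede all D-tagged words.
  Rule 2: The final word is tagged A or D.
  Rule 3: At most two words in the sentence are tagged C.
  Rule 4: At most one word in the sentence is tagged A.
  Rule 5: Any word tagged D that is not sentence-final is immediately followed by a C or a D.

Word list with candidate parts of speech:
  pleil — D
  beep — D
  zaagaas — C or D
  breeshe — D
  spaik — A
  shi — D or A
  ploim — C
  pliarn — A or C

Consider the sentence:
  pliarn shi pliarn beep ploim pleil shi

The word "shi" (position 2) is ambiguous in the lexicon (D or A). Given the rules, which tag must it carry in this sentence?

Candidates per position — 1:pliarn {A,C}; 2:shi {D,A}; 3:pliarn {A,C}; 4:beep {D}; 5:ploim {C}; 6:pleil {D}; 7:shi {D,A}.
At position 7, choosing A makes rule 1 impossible to satisfy; hence D.
Position 2: the remaining choice is settled jointly with positions 1, 3 — only D at position 2 is part of a tagging that satisfies every rule.
That leaves exactly one tagging: A D C D C D D.
Check: rule 1 ok; rule 2 ok; rule 3 ok; rule 4 ok; rule 5 ok.

D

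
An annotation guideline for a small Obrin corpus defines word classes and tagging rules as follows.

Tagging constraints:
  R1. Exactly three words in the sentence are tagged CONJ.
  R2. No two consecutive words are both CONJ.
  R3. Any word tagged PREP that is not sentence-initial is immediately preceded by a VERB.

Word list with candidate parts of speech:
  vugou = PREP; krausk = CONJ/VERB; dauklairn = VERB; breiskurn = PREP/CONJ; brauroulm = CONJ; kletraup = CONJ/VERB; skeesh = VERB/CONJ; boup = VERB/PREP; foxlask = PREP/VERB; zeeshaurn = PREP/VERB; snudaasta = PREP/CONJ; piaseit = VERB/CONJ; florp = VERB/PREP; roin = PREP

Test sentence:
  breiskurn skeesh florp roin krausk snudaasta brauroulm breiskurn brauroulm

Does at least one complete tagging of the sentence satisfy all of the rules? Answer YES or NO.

NO

Candidates per position — 1:breiskurn {PREP,CONJ}; 2:skeesh {VERB,CONJ}; 3:florp {VERB,PREP}; 4:roin {PREP}; 5:krausk {CONJ,VERB}; 6:snudaasta {PREP,CONJ}; 7:brauroulm {CONJ}; 8:breiskurn {PREP,CONJ}; 9:brauroulm {CONJ}.
Every candidate sequence violates at least one rule; no consistent tagging exists.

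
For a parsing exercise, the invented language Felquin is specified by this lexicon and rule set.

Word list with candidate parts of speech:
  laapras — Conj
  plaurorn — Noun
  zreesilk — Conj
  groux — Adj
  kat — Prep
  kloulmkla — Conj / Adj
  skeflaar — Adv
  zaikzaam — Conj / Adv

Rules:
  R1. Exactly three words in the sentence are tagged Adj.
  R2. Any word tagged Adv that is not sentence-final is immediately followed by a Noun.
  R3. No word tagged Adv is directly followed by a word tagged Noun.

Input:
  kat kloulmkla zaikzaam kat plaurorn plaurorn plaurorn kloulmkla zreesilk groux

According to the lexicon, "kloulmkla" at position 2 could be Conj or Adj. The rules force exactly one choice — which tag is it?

Candidates per position — 1:kat {Prep}; 2:kloulmkla {Conj,Adj}; 3:zaikzaam {Conj,Adv}; 4:kat {Prep}; 5:plaurorn {Noun}; 6:plaurorn {Noun}; 7:plaurorn {Noun}; 8:kloulmkla {Conj,Adj}; 9:zreesilk {Conj}; 10:groux {Adj}.
Position 2: tagging it Conj would leave rule 1 unsatisfiable, so it must be Adj.
Position 3: tagging it Adv would leave rule 2 unsatisfiable, so it must be Conj.
Position 8: tagging it Conj would leave rule 1 unsatisfiable, so it must be Adj.
The only consistent sequence is: Prep Adj Conj Prep Noun Noun Noun Adj Conj Adj.
Verifying each rule — rule 1 ✓; rule 2 ✓; rule 3 ✓.

Adj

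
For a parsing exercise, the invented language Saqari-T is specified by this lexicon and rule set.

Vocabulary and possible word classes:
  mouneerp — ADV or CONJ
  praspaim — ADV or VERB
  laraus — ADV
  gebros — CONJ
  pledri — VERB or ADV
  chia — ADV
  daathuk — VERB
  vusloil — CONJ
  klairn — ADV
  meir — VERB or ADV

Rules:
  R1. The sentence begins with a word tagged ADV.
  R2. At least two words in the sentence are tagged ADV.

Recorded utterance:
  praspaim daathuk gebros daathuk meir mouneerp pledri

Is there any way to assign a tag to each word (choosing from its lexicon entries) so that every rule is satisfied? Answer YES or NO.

Candidates per position — 1:praspaim {ADV,VERB}; 2:daathuk {VERB}; 3:gebros {CONJ}; 4:daathuk {VERB}; 5:meir {VERB,ADV}; 6:mouneerp {ADV,CONJ}; 7:pledri {VERB,ADV}.
One satisfying assignment: ADV VERB CONJ VERB ADV ADV VERB.
Rule-by-rule: rule 1 ok; rule 2 ok.

YES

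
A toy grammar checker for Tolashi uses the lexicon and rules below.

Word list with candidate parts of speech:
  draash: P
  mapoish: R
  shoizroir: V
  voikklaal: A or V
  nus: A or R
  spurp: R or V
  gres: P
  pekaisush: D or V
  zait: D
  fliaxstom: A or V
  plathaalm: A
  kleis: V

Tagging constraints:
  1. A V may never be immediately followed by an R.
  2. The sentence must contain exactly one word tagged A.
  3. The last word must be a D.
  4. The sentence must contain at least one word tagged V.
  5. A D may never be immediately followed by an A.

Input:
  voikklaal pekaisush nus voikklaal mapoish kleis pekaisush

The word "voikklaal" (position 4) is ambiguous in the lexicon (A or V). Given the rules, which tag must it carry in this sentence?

A

Candidates per position — 1:voikklaal {A,V}; 2:pekaisush {D,V}; 3:nus {A,R}; 4:voikklaal {A,V}; 5:mapoish {R}; 6:kleis {V}; 7:pekaisush {D,V}.
Position 4: tagging it V would leave rule 1 unsatisfiable, so it must be A.
Position 7: tagging it V would leave rule 3 unsatisfiable, so it must be D.
Position 1: tagging it A would leave rule 2 unsatisfiable, so it must be V.
Position 3: tagging it A would leave rule 2 unsatisfiable, so it must be R.
Position 2: tagging it V would leave rule 1 unsatisfiable, so it must be D.
The only consistent sequence is: V D R A R V D.
Checking: rule 1 satisfied; rule 2 satisfied; rule 3 satisfied; rule 4 satisfied; rule 5 satisfied.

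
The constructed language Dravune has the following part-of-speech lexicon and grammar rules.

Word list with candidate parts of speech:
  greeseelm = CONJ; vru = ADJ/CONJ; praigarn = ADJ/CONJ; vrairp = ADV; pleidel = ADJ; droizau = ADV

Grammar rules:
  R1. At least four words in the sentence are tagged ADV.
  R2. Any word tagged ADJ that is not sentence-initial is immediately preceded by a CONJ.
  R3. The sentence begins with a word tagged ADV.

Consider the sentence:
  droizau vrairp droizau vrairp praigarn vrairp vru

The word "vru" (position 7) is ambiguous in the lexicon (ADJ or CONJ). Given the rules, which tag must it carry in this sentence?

CONJ

Candidates per position — 1:droizau {ADV}; 2:vrairp {ADV}; 3:droizau {ADV}; 4:vrairp {ADV}; 5:praigarn {ADJ,CONJ}; 6:vrairp {ADV}; 7:vru {ADJ,CONJ}.
Position 5: ADJ is ruled out by rule 2; that leaves CONJ.
Position 7: ADJ is ruled out by rule 2; that leaves CONJ.
The unique satisfying tagging is: ADV ADV ADV ADV CONJ ADV CONJ.
Checking: rule 1 ok; rule 2 ok; rule 3 ok.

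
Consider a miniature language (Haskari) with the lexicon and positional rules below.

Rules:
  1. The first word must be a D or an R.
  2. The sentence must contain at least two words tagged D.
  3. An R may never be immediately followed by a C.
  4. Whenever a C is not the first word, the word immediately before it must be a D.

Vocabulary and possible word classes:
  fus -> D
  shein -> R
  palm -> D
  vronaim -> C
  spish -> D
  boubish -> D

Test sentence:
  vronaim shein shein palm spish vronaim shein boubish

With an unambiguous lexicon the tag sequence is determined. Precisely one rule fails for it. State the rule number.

Fixed tagging: C R R D D C R D.
Checking each rule: R1 fail, R2 pass, R3 pass, R4 pass.
Only rule 1 fails.

1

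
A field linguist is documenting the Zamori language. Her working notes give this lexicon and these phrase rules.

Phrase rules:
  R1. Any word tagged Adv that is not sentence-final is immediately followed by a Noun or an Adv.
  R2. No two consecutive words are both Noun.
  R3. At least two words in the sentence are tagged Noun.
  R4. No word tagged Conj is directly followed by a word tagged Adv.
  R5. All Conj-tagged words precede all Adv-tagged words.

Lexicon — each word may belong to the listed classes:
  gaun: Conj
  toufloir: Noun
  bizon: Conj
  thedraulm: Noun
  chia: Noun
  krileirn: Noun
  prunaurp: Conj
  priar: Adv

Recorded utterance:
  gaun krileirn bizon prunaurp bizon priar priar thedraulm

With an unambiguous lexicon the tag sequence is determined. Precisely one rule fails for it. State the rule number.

4

Fixed tagging: Conj Noun Conj Conj Conj Adv Adv Noun.
Rule check: R1 ✓, R2 ✓, R3 ✓, R4 ✗, R5 ✓.
Only rule 4 fails.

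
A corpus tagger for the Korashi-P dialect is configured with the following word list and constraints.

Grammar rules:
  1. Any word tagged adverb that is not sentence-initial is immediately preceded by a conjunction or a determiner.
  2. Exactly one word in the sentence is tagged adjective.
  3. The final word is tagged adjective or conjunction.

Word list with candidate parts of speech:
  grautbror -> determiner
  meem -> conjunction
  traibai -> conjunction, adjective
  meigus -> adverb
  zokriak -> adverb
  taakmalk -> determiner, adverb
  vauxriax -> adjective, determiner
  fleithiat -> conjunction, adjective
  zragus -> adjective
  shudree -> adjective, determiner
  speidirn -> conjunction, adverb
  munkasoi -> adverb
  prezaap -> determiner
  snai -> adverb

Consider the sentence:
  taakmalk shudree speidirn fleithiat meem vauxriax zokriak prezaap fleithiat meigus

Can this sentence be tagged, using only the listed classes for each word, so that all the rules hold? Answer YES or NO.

Candidates per position — 1:taakmalk {determiner,adverb}; 2:shudree {adjective,determiner}; 3:speidirn {conjunction,adverb}; 4:fleithiat {conjunction,adjective}; 5:meem {conjunction}; 6:vauxriax {adjective,determiner}; 7:zokriak {adverb}; 8:prezaap {determiner}; 9:fleithiat {conjunction,adjective}; 10:meigus {adverb}.
Rule 3 cannot be satisfied by any choice of tags from the lexicon.
So there is no consistent tagging.

NO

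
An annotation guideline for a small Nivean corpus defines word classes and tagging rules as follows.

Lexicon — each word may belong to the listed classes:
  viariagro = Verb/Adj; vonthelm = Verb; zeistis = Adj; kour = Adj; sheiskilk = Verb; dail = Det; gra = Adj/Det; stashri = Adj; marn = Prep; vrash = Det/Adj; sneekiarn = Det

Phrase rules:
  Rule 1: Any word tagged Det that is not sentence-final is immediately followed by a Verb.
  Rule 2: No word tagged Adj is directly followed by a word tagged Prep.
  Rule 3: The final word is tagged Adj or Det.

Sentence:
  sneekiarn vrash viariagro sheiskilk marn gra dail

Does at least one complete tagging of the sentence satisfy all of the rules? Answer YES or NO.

Candidates per position — 1:sneekiarn {Det}; 2:vrash {Det,Adj}; 3:viariagro {Verb,Adj}; 4:sheiskilk {Verb}; 5:marn {Prep}; 6:gra {Adj,Det}; 7:dail {Det}.
Rule 1 cannot be satisfied by any choice of tags from the lexicon.
So there is no consistent tagging.

NO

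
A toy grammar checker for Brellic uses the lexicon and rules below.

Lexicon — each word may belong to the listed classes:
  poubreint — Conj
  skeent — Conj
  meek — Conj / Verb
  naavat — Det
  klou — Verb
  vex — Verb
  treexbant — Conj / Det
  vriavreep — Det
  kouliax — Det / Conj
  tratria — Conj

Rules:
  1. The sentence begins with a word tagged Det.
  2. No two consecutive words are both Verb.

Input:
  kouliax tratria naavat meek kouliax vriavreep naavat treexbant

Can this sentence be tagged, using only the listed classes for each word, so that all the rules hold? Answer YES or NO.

Candidates per position — 1:kouliax {Det,Conj}; 2:tratria {Conj}; 3:naavat {Det}; 4:meek {Conj,Verb}; 5:kouliax {Det,Conj}; 6:vriavreep {Det}; 7:naavat {Det}; 8:treexbant {Conj,Det}.
One satisfying assignment: Det Conj Det Conj Conj Det Det Conj.
Rule-by-rule: rule 1 holds; rule 2 holds.

YES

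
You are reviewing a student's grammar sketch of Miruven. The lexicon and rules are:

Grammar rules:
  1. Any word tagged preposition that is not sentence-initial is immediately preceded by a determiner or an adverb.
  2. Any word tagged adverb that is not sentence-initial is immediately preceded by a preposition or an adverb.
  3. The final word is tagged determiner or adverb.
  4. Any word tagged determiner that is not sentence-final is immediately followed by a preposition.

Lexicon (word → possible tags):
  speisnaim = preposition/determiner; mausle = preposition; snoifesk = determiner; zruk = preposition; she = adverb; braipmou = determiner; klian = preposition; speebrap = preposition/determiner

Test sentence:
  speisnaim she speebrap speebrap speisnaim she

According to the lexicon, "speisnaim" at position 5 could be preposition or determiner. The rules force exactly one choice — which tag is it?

preposition

Candidates per position — 1:speisnaim {preposition,determiner}; 2:she {adverb}; 3:speebrap {preposition,determiner}; 4:speebrap {preposition,determiner}; 5:speisnaim {preposition,determiner}; 6:she {adverb}.
Position 1: determiner is ruled out by rule 2; that leaves preposition.
Position 5: determiner is ruled out by rule 2; that leaves preposition.
Position 4: preposition is ruled out by rule 1; that leaves determiner.
Position 3: determiner is ruled out by rule 4; that leaves preposition.
So the tagging must be: preposition adverb preposition determiner preposition adverb.
Rule-by-rule: rule 1 holds; rule 2 holds; rule 3 holds; rule 4 holds.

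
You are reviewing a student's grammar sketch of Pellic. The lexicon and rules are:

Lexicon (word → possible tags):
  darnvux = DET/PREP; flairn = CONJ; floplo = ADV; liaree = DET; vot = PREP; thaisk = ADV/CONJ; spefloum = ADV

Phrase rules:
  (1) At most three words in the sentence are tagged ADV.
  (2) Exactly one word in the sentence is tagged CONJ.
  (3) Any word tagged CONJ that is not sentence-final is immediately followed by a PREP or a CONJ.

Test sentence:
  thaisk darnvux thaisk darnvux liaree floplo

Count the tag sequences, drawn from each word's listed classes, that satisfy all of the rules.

4

Candidates per position — 1:thaisk {ADV,CONJ}; 2:darnvux {DET,PREP}; 3:thaisk {ADV,CONJ}; 4:darnvux {DET,PREP}; 5:liaree {DET}; 6:floplo {ADV}.
There are 16 candidate sequences in total.
The sequences that satisfy every rule: ADV DET CONJ PREP DET ADV; ADV PREP CONJ PREP DET ADV; CONJ PREP ADV DET DET ADV; CONJ PREP ADV PREP DET ADV.
Count = 4.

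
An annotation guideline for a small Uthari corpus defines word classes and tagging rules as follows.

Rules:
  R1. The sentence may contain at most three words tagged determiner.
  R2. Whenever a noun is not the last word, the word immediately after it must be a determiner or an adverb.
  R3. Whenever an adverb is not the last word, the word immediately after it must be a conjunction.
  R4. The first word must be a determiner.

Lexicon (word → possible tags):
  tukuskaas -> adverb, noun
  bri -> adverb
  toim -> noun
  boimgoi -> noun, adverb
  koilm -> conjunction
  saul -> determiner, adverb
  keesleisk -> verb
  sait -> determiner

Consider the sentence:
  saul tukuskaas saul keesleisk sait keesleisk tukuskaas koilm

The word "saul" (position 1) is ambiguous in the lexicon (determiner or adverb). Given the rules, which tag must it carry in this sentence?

Candidates per position — 1:saul {determiner,adverb}; 2:tukuskaas {adverb,noun}; 3:saul {determiner,adverb}; 4:keesleisk {verb}; 5:sait {determiner}; 6:keesleisk {verb}; 7:tukuskaas {adverb,noun}; 8:koilm {conjunction}.
Position 1: adverb is ruled out by rule 3; that leaves determiner.
Position 2: adverb is ruled out by rule 3; that leaves noun.
Position 3: adverb is ruled out by rule 3; that leaves determiner.
Position 7: noun is ruled out by rule 2; that leaves adverb.
The only consistent sequence is: determiner noun determiner verb determiner verb adverb conjunction.
Rule-by-rule: rule 1 satisfied; rule 2 satisfied; rule 3 satisfied; rule 4 satisfied.

determiner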